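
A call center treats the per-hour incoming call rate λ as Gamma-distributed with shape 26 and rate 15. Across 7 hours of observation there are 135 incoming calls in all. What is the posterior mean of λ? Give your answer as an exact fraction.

Total count 135 over total exposure 7 hours.
Posterior: α' = 26 + 135 = 161, β' = 15 + 7 = 22.
Posterior mean = α'/β' = 161/22.

161/22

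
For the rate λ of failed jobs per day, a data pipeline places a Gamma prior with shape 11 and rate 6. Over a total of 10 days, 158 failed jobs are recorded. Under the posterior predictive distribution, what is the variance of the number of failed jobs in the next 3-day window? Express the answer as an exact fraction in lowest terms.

9633/256

Total count 158 over total exposure 10 days.
Conjugate update: add total count to the shape and total exposure to the rate, giving Gamma(169, 16).
The posterior predictive for a window of length T is Negative Binomial with variance T·α'·(β'+T)/β'² = 3·169·19/256 = 9633/256.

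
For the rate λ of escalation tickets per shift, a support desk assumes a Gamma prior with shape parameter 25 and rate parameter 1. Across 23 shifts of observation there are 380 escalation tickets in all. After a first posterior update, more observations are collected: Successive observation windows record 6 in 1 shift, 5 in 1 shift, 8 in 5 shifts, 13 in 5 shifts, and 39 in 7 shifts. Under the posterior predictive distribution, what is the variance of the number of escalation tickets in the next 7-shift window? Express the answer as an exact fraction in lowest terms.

Total count 380 over total exposure 23 shifts.
After the first batch: Gamma(25 + 380, 1 + 23) = Gamma(405, 24).
Total count: 6 + 5 + 8 + 13 + 39 = 71.
Total exposure: 1 + 1 + 5 + 5 + 7 = 19 shifts.
After the second batch: Gamma(405 + 71, 24 + 19) = Gamma(476, 43).
The posterior predictive for a window of length T is Negative Binomial with variance T·α'·(β'+T)/β'² = 7·476·50/1849 = 166600/1849.

166600/1849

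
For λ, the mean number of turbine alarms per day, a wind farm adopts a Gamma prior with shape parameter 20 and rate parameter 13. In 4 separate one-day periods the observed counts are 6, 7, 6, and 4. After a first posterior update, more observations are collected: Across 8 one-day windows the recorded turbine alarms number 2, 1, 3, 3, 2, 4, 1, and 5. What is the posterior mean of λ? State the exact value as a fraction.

Total count: 6 + 7 + 6 + 4 = 23.
Total exposure: 4 days.
After the first batch: Gamma(20 + 23, 13 + 4) = Gamma(43, 17).
Total count: 2 + 1 + 3 + 3 + 2 + 4 + 1 + 5 = 21.
Total exposure: 8 days.
After the second batch: Gamma(43 + 21, 17 + 8) = Gamma(64, 25).
Posterior mean = α'/β' = 64/25.

64/25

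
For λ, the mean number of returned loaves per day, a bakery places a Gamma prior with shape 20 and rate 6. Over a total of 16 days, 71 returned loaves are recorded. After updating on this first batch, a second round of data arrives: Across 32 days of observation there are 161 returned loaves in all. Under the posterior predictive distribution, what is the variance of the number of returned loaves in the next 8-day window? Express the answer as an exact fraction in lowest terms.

3472/81

Total count 71 over total exposure 16 days.
After the first batch: Gamma(20 + 71, 6 + 16) = Gamma(91, 22).
Total count 161 over total exposure 32 days.
After the second batch: Gamma(91 + 161, 22 + 32) = Gamma(252, 54).
The posterior predictive for a window of length T is Negative Binomial with variance T·α'·(β'+T)/β'² = 8·252·62/2916 = 3472/81.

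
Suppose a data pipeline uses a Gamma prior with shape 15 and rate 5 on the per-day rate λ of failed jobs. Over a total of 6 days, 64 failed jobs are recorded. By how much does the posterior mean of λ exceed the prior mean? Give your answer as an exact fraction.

Total count 64 over total exposure 6 days.
Gamma(α, β) with Poisson data over total exposure Σt gives posterior Gamma(α+Σx, β+Σt) = Gamma(79, 11).
Posterior mean = 79/11 = 79/11; prior mean = 15/5 = 3. Difference = 79/11 − 3 = 46/11.

46/11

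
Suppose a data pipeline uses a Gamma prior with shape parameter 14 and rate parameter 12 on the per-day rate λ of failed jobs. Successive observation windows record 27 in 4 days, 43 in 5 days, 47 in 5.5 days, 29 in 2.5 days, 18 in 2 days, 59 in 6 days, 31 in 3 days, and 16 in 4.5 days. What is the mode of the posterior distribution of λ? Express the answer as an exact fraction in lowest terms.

Total count: 27 + 43 + 47 + 29 + 18 + 59 + 31 + 16 = 270.
Total exposure: 4 + 5 + 5.5 + 2.5 + 2 + 6 + 3 + 4.5 = 32.5 days.
Gamma(α, β) with Poisson data over total exposure Σt gives posterior Gamma(α+Σx, β+Σt) = Gamma(284, 89/2).
Posterior mode = (α'−1)/β' = 283/(89/2) = 566/89.

566/89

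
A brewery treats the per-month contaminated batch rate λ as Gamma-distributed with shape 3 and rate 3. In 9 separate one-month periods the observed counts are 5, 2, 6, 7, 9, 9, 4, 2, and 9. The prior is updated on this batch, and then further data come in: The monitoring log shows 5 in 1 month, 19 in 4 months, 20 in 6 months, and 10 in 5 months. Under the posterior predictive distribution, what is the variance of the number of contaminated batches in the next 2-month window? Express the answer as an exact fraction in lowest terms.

Total count: 5 + 2 + 6 + 7 + 9 + 9 + 4 + 2 + 9 = 53.
Total exposure: 9 months.
After the first batch: Gamma(3 + 53, 3 + 9) = Gamma(56, 12).
Total count: 5 + 19 + 20 + 10 = 54.
Total exposure: 1 + 4 + 6 + 5 = 16 months.
After the second batch: Gamma(56 + 54, 12 + 16) = Gamma(110, 28).
The posterior predictive for a window of length T is Negative Binomial with variance T·α'·(β'+T)/β'² = 2·110·30/784 = 825/98.

825/98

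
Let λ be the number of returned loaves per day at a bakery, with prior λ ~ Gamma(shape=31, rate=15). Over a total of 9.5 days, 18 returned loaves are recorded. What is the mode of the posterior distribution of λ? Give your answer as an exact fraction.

Total count 18 over total exposure 9.5 days.
By Gamma–Poisson conjugacy, the posterior is Gamma(α + Σx, β + Σt) = Gamma(31 + 18, 15 + 9.5) = Gamma(49, 49/2).
Posterior mode = (α'−1)/β' = 48/(49/2) = 96/49.

96/49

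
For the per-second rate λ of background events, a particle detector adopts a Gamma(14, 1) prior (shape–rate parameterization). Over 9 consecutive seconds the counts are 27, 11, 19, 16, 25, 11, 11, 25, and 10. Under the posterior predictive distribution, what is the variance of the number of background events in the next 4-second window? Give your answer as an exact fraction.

Total count: 27 + 11 + 19 + 16 + 25 + 11 + 11 + 25 + 10 = 155.
Total exposure: 9 seconds.
Gamma(α, β) with Poisson data over total exposure Σt gives posterior Gamma(α+Σx, β+Σt) = Gamma(169, 10).
The posterior predictive for a window of length T is Negative Binomial with variance T·α'·(β'+T)/β'² = 4·169·14/100 = 2366/25.

2366/25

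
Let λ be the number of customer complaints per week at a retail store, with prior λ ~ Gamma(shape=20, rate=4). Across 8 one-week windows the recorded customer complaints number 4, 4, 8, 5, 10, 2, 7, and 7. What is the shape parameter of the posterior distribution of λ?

Total count: 4 + 4 + 8 + 5 + 10 + 2 + 7 + 7 = 47.
Total exposure: 8 weeks.
By Gamma–Poisson conjugacy, the posterior is Gamma(α + Σx, β + Σt) = Gamma(20 + 47, 4 + 8) = Gamma(67, 12).

67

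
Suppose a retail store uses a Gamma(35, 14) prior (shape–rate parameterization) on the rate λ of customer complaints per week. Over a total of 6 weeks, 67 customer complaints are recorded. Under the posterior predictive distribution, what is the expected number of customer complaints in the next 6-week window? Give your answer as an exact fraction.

Total count 67 over total exposure 6 weeks.
Posterior: α' = 35 + 67 = 102, β' = 14 + 6 = 20.
Predictive mean over a 6-week window = T·E[λ|data] = 6·102/20 = 153/5.

153/5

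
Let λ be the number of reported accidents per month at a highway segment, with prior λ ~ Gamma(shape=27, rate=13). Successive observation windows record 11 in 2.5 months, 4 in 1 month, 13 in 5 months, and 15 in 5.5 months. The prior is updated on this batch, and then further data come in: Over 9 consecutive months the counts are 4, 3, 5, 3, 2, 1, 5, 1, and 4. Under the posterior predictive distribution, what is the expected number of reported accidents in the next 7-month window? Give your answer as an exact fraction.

Total count: 11 + 4 + 13 + 15 = 43.
Total exposure: 2.5 + 1 + 5 + 5.5 = 14 months.
After the first batch: Gamma(27 + 43, 13 + 14) = Gamma(70, 27).
Total count: 4 + 3 + 5 + 3 + 2 + 1 + 5 + 1 + 4 = 28.
Total exposure: 9 months.
After the second batch: Gamma(70 + 28, 27 + 9) = Gamma(98, 36).
Predictive mean over a 7-month window = T·E[λ|data] = 7·98/36 = 343/18.

343/18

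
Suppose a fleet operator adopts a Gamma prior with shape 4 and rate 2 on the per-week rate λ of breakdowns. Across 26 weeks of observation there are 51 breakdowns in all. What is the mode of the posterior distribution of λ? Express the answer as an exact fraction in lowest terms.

27/14

Total count 51 over total exposure 26 weeks.
By Gamma–Poisson conjugacy, the posterior is Gamma(α + Σx, β + Σt) = Gamma(4 + 51, 2 + 26) = Gamma(55, 28).
Posterior mode = (α'−1)/β' = 54/28 = 27/14.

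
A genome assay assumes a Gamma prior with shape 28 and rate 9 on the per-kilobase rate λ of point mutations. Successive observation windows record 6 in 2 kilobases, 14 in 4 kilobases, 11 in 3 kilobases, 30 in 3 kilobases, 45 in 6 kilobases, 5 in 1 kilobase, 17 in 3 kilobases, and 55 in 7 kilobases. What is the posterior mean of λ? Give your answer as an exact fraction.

Total count: 6 + 14 + 11 + 30 + 45 + 5 + 17 + 55 = 183.
Total exposure: 2 + 4 + 3 + 3 + 6 + 1 + 3 + 7 = 29 kilobases.
Gamma(α, β) with Poisson data over total exposure Σt gives posterior Gamma(α+Σx, β+Σt) = Gamma(211, 38).
Posterior mean = α'/β' = 211/38.

211/38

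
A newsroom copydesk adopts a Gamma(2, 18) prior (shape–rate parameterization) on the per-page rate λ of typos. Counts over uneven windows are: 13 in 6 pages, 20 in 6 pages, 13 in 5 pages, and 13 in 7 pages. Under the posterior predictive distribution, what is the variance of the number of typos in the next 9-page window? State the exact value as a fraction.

3111/196

Total count: 13 + 20 + 13 + 13 = 59.
Total exposure: 6 + 6 + 5 + 7 = 24 pages.
By Gamma–Poisson conjugacy, the posterior is Gamma(α + Σx, β + Σt) = Gamma(2 + 59, 18 + 24) = Gamma(61, 42).
The posterior predictive for a window of length T is Negative Binomial with variance T·α'·(β'+T)/β'² = 9·61·51/1764 = 3111/196.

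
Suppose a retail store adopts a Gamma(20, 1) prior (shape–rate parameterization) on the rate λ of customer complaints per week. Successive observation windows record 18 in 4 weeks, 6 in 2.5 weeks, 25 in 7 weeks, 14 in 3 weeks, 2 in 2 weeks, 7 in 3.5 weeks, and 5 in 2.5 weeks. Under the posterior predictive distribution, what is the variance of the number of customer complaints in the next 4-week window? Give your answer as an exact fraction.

45784/2601

Total count: 18 + 6 + 25 + 14 + 2 + 7 + 5 = 77.
Total exposure: 4 + 2.5 + 7 + 3 + 2 + 3.5 + 2.5 = 24.5 weeks.
The Gamma prior is conjugate for the Poisson rate, so λ | data ~ Gamma(20+77, 1+24.5) = Gamma(97, 51/2).
The posterior predictive for a window of length T is Negative Binomial with variance T·α'·(β'+T)/β'² = 4·97·(59/2)/(2601/4) = 45784/2601.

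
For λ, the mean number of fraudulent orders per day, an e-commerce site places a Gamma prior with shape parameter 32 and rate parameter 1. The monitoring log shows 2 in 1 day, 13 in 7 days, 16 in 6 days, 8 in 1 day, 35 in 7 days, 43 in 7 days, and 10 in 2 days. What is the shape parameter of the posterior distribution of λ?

159

Total count: 2 + 13 + 16 + 8 + 35 + 43 + 10 = 127.
Total exposure: 1 + 7 + 6 + 1 + 7 + 7 + 2 = 31 days.
Posterior: α' = 32 + 127 = 159, β' = 1 + 31 = 32.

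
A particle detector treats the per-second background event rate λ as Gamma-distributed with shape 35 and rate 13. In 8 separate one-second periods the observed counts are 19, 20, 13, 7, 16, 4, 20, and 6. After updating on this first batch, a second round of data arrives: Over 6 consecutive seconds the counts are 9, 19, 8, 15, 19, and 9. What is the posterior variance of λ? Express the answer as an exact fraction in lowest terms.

Total count: 19 + 20 + 13 + 7 + 16 + 4 + 20 + 6 = 105.
Total exposure: 8 seconds.
After the first batch: Gamma(35 + 105, 13 + 8) = Gamma(140, 21).
Total count: 9 + 19 + 8 + 15 + 19 + 9 = 79.
Total exposure: 6 seconds.
After the second batch: Gamma(140 + 79, 21 + 6) = Gamma(219, 27).
Posterior variance = α'/β'² = 219/729 = 73/243.

73/243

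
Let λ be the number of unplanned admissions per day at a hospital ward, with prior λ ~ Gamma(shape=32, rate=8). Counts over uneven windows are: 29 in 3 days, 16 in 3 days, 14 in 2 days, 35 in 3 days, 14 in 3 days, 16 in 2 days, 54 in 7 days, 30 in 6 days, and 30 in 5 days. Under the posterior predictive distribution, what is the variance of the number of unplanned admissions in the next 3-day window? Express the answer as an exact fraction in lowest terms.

2025/98

Total count: 29 + 16 + 14 + 35 + 14 + 16 + 54 + 30 + 30 = 238.
Total exposure: 3 + 3 + 2 + 3 + 3 + 2 + 7 + 6 + 5 = 34 days.
Gamma(α, β) with Poisson data over total exposure Σt gives posterior Gamma(α+Σx, β+Σt) = Gamma(270, 42).
The posterior predictive for a window of length T is Negative Binomial with variance T·α'·(β'+T)/β'² = 3·270·45/1764 = 2025/98.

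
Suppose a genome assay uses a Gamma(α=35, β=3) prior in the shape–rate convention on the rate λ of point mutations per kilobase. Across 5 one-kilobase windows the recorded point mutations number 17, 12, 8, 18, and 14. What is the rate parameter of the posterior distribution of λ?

Total count: 17 + 12 + 8 + 18 + 14 = 69.
Total exposure: 5 kilobases.
By Gamma–Poisson conjugacy, the posterior is Gamma(α + Σx, β + Σt) = Gamma(35 + 69, 3 + 5) = Gamma(104, 8).

8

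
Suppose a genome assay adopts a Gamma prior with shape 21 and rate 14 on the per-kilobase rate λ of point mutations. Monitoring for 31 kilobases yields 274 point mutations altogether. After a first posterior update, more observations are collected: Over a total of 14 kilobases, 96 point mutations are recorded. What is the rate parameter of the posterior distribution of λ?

Total count 274 over total exposure 31 kilobases.
After the first batch: Gamma(21 + 274, 14 + 31) = Gamma(295, 45).
Total count 96 over total exposure 14 kilobases.
After the second batch: Gamma(295 + 96, 45 + 14) = Gamma(391, 59).

59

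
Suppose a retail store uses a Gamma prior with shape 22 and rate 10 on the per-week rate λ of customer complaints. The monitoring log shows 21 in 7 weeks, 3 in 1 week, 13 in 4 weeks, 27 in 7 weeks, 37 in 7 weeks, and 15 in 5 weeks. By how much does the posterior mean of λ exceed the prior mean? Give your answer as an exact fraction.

239/205

Total count: 21 + 3 + 13 + 27 + 37 + 15 = 116.
Total exposure: 7 + 1 + 4 + 7 + 7 + 5 = 31 weeks.
Conjugate update: add total count to the shape and total exposure to the rate, giving Gamma(138, 41).
Posterior mean = 138/41 = 138/41; prior mean = 22/10 = 11/5. Difference = 138/41 − 11/5 = 239/205.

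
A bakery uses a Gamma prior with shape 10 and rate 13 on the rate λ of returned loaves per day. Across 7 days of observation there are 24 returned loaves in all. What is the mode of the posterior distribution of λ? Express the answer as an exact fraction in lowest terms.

33/20

Total count 24 over total exposure 7 days.
Gamma(α, β) with Poisson data over total exposure Σt gives posterior Gamma(α+Σx, β+Σt) = Gamma(34, 20).
Posterior mode = (α'−1)/β' = 33/20.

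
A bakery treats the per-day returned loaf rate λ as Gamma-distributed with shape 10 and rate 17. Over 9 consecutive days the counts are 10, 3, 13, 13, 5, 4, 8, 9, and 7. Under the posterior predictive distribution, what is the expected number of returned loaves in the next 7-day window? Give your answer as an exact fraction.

Total count: 10 + 3 + 13 + 13 + 5 + 4 + 8 + 9 + 7 = 72.
Total exposure: 9 days.
The Gamma prior is conjugate for the Poisson rate, so λ | data ~ Gamma(10+72, 17+9) = Gamma(82, 26).
Predictive mean over a 7-day window = T·E[λ|data] = 7·82/26 = 287/13.

287/13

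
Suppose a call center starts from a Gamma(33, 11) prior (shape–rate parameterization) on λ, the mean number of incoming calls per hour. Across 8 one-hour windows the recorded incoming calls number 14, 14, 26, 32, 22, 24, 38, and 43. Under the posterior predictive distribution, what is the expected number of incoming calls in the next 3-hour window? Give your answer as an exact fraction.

Total count: 14 + 14 + 26 + 32 + 22 + 24 + 38 + 43 = 213.
Total exposure: 8 hours.
Conjugate update: add total count to the shape and total exposure to the rate, giving Gamma(246, 19).
Predictive mean over a 3-hour window = T·E[λ|data] = 3·246/19 = 738/19.

738/19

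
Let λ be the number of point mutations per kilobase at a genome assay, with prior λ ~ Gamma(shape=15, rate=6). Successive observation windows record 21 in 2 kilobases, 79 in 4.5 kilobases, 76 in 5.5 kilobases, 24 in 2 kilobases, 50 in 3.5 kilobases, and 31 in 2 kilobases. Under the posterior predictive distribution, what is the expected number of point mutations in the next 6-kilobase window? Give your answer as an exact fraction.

Total count: 21 + 79 + 76 + 24 + 50 + 31 = 281.
Total exposure: 2 + 4.5 + 5.5 + 2 + 3.5 + 2 = 19.5 kilobases.
Gamma(α, β) with Poisson data over total exposure Σt gives posterior Gamma(α+Σx, β+Σt) = Gamma(296, 51/2).
Predictive mean over a 6-kilobase window = T·E[λ|data] = 6·296/(51/2) = 1184/17.

1184/17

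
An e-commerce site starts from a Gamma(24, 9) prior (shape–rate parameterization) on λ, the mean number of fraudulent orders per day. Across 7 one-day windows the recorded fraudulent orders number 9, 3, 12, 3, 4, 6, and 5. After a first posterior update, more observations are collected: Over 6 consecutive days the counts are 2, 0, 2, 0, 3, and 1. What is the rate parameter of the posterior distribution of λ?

Total count: 9 + 3 + 12 + 3 + 4 + 6 + 5 = 42.
Total exposure: 7 days.
After the first batch: Gamma(24 + 42, 9 + 7) = Gamma(66, 16).
Total count: 2 + 0 + 2 + 0 + 3 + 1 = 8.
Total exposure: 6 days.
After the second batch: Gamma(66 + 8, 16 + 6) = Gamma(74, 22).

22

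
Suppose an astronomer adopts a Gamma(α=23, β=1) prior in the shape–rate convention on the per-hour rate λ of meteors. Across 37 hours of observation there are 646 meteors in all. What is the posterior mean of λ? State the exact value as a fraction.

669/38

Total count 646 over total exposure 37 hours.
Posterior: α' = 23 + 646 = 669, β' = 1 + 37 = 38.
Posterior mean = α'/β' = 669/38.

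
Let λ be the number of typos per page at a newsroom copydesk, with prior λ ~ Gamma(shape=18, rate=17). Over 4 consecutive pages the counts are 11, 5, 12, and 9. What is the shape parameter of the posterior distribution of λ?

Total count: 11 + 5 + 12 + 9 = 37.
Total exposure: 4 pages.
Posterior: α' = 18 + 37 = 55, β' = 17 + 4 = 21.

55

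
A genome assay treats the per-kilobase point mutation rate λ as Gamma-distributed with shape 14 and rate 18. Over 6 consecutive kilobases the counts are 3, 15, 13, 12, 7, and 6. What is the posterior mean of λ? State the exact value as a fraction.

35/12

Total count: 3 + 15 + 13 + 12 + 7 + 6 = 56.
Total exposure: 6 kilobases.
Conjugate update: add total count to the shape and total exposure to the rate, giving Gamma(70, 24).
Posterior mean = α'/β' = 70/24 = 35/12.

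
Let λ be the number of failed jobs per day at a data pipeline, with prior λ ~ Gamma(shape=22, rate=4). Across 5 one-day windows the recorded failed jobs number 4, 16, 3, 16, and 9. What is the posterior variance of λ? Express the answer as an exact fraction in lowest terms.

Total count: 4 + 16 + 3 + 16 + 9 = 48.
Total exposure: 5 days.
The Gamma prior is conjugate for the Poisson rate, so λ | data ~ Gamma(22+48, 4+5) = Gamma(70, 9).
Posterior variance = α'/β'² = 70/81.

70/81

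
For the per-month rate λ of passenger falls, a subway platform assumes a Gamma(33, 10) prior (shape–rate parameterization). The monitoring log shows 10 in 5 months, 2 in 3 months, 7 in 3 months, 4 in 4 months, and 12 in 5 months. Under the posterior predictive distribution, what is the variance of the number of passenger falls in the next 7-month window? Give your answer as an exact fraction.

Total count: 10 + 2 + 7 + 4 + 12 = 35.
Total exposure: 5 + 3 + 3 + 4 + 5 = 20 months.
Gamma(α, β) with Poisson data over total exposure Σt gives posterior Gamma(α+Σx, β+Σt) = Gamma(68, 30).
The posterior predictive for a window of length T is Negative Binomial with variance T·α'·(β'+T)/β'² = 7·68·37/900 = 4403/225.

4403/225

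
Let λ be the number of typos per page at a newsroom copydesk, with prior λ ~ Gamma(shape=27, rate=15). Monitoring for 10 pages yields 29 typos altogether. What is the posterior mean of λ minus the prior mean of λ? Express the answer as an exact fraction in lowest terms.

11/25

Total count 29 over total exposure 10 pages.
Posterior: α' = 27 + 29 = 56, β' = 15 + 10 = 25.
Posterior mean = 56/25 = 56/25; prior mean = 27/15 = 9/5. Difference = 56/25 − 9/5 = 11/25.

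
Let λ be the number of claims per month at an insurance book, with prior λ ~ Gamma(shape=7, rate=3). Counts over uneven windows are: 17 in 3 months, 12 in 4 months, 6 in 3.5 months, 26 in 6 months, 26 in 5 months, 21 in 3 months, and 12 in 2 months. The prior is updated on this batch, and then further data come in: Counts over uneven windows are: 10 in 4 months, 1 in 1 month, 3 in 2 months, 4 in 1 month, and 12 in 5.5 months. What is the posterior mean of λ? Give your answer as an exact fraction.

Total count: 17 + 12 + 6 + 26 + 26 + 21 + 12 = 120.
Total exposure: 3 + 4 + 3.5 + 6 + 5 + 3 + 2 = 26.5 months.
After the first batch: Gamma(7 + 120, 3 + 26.5) = Gamma(127, 59/2).
Total count: 10 + 1 + 3 + 4 + 12 = 30.
Total exposure: 4 + 1 + 2 + 1 + 5.5 = 13.5 months.
After the second batch: Gamma(127 + 30, 59/2 + 13.5) = Gamma(157, 43).
Posterior mean = α'/β' = 157/43.

157/43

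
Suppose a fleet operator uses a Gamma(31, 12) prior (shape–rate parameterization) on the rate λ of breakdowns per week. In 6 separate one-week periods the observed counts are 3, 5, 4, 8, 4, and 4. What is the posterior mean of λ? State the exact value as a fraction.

Total count: 3 + 5 + 4 + 8 + 4 + 4 = 28.
Total exposure: 6 weeks.
The Gamma prior is conjugate for the Poisson rate, so λ | data ~ Gamma(31+28, 12+6) = Gamma(59, 18).
Posterior mean = α'/β' = 59/18.

59/18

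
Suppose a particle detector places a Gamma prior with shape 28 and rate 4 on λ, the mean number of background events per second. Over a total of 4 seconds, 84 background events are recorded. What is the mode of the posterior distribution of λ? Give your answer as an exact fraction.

Total count 84 over total exposure 4 seconds.
Posterior: α' = 28 + 84 = 112, β' = 4 + 4 = 8.
Posterior mode = (α'−1)/β' = 111/8.

111/8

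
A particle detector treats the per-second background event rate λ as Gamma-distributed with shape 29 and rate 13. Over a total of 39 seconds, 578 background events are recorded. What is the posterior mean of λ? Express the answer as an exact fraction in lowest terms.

607/52

Total count 578 over total exposure 39 seconds.
Gamma(α, β) with Poisson data over total exposure Σt gives posterior Gamma(α+Σx, β+Σt) = Gamma(607, 52).
Posterior mean = α'/β' = 607/52.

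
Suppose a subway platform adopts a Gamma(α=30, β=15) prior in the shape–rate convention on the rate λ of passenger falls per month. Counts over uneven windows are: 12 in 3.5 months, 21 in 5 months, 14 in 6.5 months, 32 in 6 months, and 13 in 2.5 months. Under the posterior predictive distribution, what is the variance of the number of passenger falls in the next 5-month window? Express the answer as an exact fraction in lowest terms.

106140/5929

Total count: 12 + 21 + 14 + 32 + 13 = 92.
Total exposure: 3.5 + 5 + 6.5 + 6 + 2.5 = 23.5 months.
Conjugate update: add total count to the shape and total exposure to the rate, giving Gamma(122, 77/2).
The posterior predictive for a window of length T is Negative Binomial with variance T·α'·(β'+T)/β'² = 5·122·(87/2)/(5929/4) = 106140/5929.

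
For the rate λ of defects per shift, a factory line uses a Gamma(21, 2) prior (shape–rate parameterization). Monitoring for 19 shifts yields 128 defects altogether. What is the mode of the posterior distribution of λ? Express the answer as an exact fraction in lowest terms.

Total count 128 over total exposure 19 shifts.
Conjugate update: add total count to the shape and total exposure to the rate, giving Gamma(149, 21).
Posterior mode = (α'−1)/β' = 148/21.

148/21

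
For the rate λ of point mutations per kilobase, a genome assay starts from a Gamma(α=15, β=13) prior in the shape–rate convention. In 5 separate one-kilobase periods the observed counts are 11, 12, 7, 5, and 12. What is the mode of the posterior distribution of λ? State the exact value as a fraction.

Total count: 11 + 12 + 7 + 5 + 12 = 47.
Total exposure: 5 kilobases.
By Gamma–Poisson conjugacy, the posterior is Gamma(α + Σx, β + Σt) = Gamma(15 + 47, 13 + 5) = Gamma(62, 18).
Posterior mode = (α'−1)/β' = 61/18.

61/18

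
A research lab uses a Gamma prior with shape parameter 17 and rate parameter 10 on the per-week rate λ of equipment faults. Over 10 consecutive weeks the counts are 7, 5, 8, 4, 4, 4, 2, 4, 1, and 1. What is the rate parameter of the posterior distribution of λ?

20

Total count: 7 + 5 + 8 + 4 + 4 + 4 + 2 + 4 + 1 + 1 = 40.
Total exposure: 10 weeks.
The Gamma prior is conjugate for the Poisson rate, so λ | data ~ Gamma(17+40, 10+10) = Gamma(57, 20).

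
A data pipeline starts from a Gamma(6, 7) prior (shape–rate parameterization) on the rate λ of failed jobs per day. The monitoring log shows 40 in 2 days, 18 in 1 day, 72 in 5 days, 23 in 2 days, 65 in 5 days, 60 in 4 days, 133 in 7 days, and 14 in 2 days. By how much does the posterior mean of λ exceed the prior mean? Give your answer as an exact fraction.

Total count: 40 + 18 + 72 + 23 + 65 + 60 + 133 + 14 = 425.
Total exposure: 2 + 1 + 5 + 2 + 5 + 4 + 7 + 2 = 28 days.
Posterior: α' = 6 + 425 = 431, β' = 7 + 28 = 35.
Posterior mean = 431/35 = 431/35; prior mean = 6/7 = 6/7. Difference = 431/35 − 6/7 = 401/35.

401/35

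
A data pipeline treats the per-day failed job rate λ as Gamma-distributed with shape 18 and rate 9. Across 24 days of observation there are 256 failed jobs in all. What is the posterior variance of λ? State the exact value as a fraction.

274/1089

Total count 256 over total exposure 24 days.
Posterior: α' = 18 + 256 = 274, β' = 9 + 24 = 33.
Posterior variance = α'/β'² = 274/1089.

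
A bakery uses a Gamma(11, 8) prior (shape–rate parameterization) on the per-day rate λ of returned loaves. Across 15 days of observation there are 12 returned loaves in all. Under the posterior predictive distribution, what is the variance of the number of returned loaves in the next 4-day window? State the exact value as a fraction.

108/23

Total count 12 over total exposure 15 days.
Conjugate update: add total count to the shape and total exposure to the rate, giving Gamma(23, 23).
The posterior predictive for a window of length T is Negative Binomial with variance T·α'·(β'+T)/β'² = 4·23·27/529 = 108/23.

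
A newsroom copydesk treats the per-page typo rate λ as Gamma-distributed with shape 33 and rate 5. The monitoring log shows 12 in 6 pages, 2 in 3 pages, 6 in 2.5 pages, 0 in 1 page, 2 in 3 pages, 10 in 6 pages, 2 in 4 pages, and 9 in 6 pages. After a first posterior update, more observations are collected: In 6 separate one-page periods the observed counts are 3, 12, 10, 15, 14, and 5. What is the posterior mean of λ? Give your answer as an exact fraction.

Total count: 12 + 2 + 6 + 0 + 2 + 10 + 2 + 9 = 43.
Total exposure: 6 + 3 + 2.5 + 1 + 3 + 6 + 4 + 6 = 31.5 pages.
After the first batch: Gamma(33 + 43, 5 + 31.5) = Gamma(76, 73/2).
Total count: 3 + 12 + 10 + 15 + 14 + 5 = 59.
Total exposure: 6 pages.
After the second batch: Gamma(76 + 59, 73/2 + 6) = Gamma(135, 85/2).
Posterior mean = α'/β' = 135/(85/2) = 54/17.

54/17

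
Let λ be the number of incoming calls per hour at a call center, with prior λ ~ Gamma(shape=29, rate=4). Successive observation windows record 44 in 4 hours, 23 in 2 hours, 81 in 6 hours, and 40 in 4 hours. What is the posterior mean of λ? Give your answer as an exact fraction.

217/20

Total count: 44 + 23 + 81 + 40 = 188.
Total exposure: 4 + 2 + 6 + 4 = 16 hours.
The Gamma prior is conjugate for the Poisson rate, so λ | data ~ Gamma(29+188, 4+16) = Gamma(217, 20).
Posterior mean = α'/β' = 217/20.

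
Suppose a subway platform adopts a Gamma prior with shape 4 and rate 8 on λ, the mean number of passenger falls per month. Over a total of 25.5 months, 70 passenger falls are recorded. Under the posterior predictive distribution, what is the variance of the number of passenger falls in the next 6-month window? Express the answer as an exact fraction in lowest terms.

70152/4489

Total count 70 over total exposure 25.5 months.
The Gamma prior is conjugate for the Poisson rate, so λ | data ~ Gamma(4+70, 8+25.5) = Gamma(74, 67/2).
The posterior predictive for a window of length T is Negative Binomial with variance T·α'·(β'+T)/β'² = 6·74·(79/2)/(4489/4) = 70152/4489.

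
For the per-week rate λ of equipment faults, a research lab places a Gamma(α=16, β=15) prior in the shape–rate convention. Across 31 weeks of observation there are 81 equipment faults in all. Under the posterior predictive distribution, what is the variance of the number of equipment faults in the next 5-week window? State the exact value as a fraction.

Total count 81 over total exposure 31 weeks.
Posterior: α' = 16 + 81 = 97, β' = 15 + 31 = 46.
The posterior predictive for a window of length T is Negative Binomial with variance T·α'·(β'+T)/β'² = 5·97·51/2116 = 24735/2116.

24735/2116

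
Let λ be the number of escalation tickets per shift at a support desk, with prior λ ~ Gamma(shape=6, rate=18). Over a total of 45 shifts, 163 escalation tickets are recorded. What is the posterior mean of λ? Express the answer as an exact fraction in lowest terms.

169/63

Total count 163 over total exposure 45 shifts.
Conjugate update: add total count to the shape and total exposure to the rate, giving Gamma(169, 63).
Posterior mean = α'/β' = 169/63.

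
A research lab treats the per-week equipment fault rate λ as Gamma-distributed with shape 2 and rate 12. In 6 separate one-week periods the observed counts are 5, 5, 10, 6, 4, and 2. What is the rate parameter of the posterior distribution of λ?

18

Total count: 5 + 5 + 10 + 6 + 4 + 2 = 32.
Total exposure: 6 weeks.
The Gamma prior is conjugate for the Poisson rate, so λ | data ~ Gamma(2+32, 12+6) = Gamma(34, 18).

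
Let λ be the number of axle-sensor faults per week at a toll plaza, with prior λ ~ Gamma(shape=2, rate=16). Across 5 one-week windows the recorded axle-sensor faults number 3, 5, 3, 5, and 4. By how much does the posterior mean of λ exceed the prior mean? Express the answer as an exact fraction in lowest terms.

155/168

Total count: 3 + 5 + 3 + 5 + 4 = 20.
Total exposure: 5 weeks.
Posterior: α' = 2 + 20 = 22, β' = 16 + 5 = 21.
Posterior mean = 22/21 = 22/21; prior mean = 2/16 = 1/8. Difference = 22/21 − 1/8 = 155/168.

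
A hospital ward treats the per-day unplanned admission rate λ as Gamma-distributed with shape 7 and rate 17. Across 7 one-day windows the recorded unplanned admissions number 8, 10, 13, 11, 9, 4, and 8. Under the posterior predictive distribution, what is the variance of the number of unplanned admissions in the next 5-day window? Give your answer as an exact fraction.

5075/288

Total count: 8 + 10 + 13 + 11 + 9 + 4 + 8 = 63.
Total exposure: 7 days.
Posterior: α' = 7 + 63 = 70, β' = 17 + 7 = 24.
The posterior predictive for a window of length T is Negative Binomial with variance T·α'·(β'+T)/β'² = 5·70·29/576 = 5075/288.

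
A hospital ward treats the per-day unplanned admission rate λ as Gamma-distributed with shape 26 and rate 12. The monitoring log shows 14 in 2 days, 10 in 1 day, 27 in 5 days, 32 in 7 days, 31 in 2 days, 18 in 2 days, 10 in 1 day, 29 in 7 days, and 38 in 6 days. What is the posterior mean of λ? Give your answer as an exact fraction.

47/9

Total count: 14 + 10 + 27 + 32 + 31 + 18 + 10 + 29 + 38 = 209.
Total exposure: 2 + 1 + 5 + 7 + 2 + 2 + 1 + 7 + 6 = 33 days.
Conjugate update: add total count to the shape and total exposure to the rate, giving Gamma(235, 45).
Posterior mean = α'/β' = 235/45 = 47/9.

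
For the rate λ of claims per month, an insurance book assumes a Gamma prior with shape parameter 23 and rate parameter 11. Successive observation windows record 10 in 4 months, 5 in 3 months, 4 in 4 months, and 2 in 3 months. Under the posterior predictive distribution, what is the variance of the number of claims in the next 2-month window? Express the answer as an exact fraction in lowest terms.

2376/625

Total count: 10 + 5 + 4 + 2 = 21.
Total exposure: 4 + 3 + 4 + 3 = 14 months.
Conjugate update: add total count to the shape and total exposure to the rate, giving Gamma(44, 25).
The posterior predictive for a window of length T is Negative Binomial with variance T·α'·(β'+T)/β'² = 2·44·27/625 = 2376/625.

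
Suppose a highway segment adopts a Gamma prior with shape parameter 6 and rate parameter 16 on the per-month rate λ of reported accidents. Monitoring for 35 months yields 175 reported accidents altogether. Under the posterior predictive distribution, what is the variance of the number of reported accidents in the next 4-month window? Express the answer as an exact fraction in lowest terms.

39820/2601

Total count 175 over total exposure 35 months.
The Gamma prior is conjugate for the Poisson rate, so λ | data ~ Gamma(6+175, 16+35) = Gamma(181, 51).
The posterior predictive for a window of length T is Negative Binomial with variance T·α'·(β'+T)/β'² = 4·181·55/2601 = 39820/2601.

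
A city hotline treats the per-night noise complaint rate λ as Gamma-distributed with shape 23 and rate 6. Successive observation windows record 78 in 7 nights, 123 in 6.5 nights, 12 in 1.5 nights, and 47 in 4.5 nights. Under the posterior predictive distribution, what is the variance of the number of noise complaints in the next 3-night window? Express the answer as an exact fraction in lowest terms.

10754/289

Total count: 78 + 123 + 12 + 47 = 260.
Total exposure: 7 + 6.5 + 1.5 + 4.5 = 19.5 nights.
By Gamma–Poisson conjugacy, the posterior is Gamma(α + Σx, β + Σt) = Gamma(23 + 260, 6 + 19.5) = Gamma(283, 51/2).
The posterior predictive for a window of length T is Negative Binomial with variance T·α'·(β'+T)/β'² = 3·283·(57/2)/(2601/4) = 10754/289.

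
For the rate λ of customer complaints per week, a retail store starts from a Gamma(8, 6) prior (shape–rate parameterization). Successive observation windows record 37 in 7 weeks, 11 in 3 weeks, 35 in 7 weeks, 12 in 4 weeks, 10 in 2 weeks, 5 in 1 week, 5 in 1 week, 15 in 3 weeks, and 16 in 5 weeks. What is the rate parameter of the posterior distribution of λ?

39

Total count: 37 + 11 + 35 + 12 + 10 + 5 + 5 + 15 + 16 = 146.
Total exposure: 7 + 3 + 7 + 4 + 2 + 1 + 1 + 3 + 5 = 33 weeks.
Posterior: α' = 8 + 146 = 154, β' = 6 + 33 = 39.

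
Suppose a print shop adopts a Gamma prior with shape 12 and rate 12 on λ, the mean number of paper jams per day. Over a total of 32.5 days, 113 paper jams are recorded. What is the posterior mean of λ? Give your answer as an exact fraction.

250/89

Total count 113 over total exposure 32.5 days.
By Gamma–Poisson conjugacy, the posterior is Gamma(α + Σx, β + Σt) = Gamma(12 + 113, 12 + 32.5) = Gamma(125, 89/2).
Posterior mean = α'/β' = 125/(89/2) = 250/89.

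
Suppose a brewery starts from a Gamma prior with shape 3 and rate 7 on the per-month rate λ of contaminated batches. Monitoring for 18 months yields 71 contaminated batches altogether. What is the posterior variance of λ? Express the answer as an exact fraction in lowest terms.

Total count 71 over total exposure 18 months.
Gamma(α, β) with Poisson data over total exposure Σt gives posterior Gamma(α+Σx, β+Σt) = Gamma(74, 25).
Posterior variance = α'/β'² = 74/625.

74/625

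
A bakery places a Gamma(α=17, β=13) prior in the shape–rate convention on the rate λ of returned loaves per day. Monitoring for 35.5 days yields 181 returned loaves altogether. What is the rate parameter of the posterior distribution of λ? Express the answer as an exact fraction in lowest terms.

Total count 181 over total exposure 35.5 days.
Gamma(α, β) with Poisson data over total exposure Σt gives posterior Gamma(α+Σx, β+Σt) = Gamma(198, 97/2).

97/2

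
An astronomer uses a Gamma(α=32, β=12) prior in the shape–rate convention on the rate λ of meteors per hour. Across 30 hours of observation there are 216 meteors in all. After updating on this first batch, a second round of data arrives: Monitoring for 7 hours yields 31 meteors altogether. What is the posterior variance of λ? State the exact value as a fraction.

Total count 216 over total exposure 30 hours.
After the first batch: Gamma(32 + 216, 12 + 30) = Gamma(248, 42).
Total count 31 over total exposure 7 hours.
After the second batch: Gamma(248 + 31, 42 + 7) = Gamma(279, 49).
Posterior variance = α'/β'² = 279/2401.

279/2401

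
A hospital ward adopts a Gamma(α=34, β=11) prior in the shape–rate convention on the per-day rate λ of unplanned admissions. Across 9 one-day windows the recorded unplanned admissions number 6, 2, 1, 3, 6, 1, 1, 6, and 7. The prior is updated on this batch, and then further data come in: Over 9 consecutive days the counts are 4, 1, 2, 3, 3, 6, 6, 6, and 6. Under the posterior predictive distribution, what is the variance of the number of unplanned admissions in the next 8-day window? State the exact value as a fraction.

30784/841

Total count: 6 + 2 + 1 + 3 + 6 + 1 + 1 + 6 + 7 = 33.
Total exposure: 9 days.
After the first batch: Gamma(34 + 33, 11 + 9) = Gamma(67, 20).
Total count: 4 + 1 + 2 + 3 + 3 + 6 + 6 + 6 + 6 = 37.
Total exposure: 9 days.
After the second batch: Gamma(67 + 37, 20 + 9) = Gamma(104, 29).
The posterior predictive for a window of length T is Negative Binomial with variance T·α'·(β'+T)/β'² = 8·104·37/841 = 30784/841.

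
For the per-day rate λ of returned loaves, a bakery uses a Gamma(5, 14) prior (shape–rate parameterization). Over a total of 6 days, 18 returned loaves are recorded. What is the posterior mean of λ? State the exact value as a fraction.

Total count 18 over total exposure 6 days.
Posterior: α' = 5 + 18 = 23, β' = 14 + 6 = 20.
Posterior mean = α'/β' = 23/20.

23/20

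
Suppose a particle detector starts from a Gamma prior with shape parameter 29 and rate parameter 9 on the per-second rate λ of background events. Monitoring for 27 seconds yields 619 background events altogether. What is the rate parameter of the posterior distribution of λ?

36

Total count 619 over total exposure 27 seconds.
By Gamma–Poisson conjugacy, the posterior is Gamma(α + Σx, β + Σt) = Gamma(29 + 619, 9 + 27) = Gamma(648, 36).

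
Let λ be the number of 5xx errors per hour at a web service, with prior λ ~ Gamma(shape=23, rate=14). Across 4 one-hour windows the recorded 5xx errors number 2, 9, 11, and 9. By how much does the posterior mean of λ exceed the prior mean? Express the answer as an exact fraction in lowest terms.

19/14

Total count: 2 + 9 + 11 + 9 = 31.
Total exposure: 4 hours.
Gamma(α, β) with Poisson data over total exposure Σt gives posterior Gamma(α+Σx, β+Σt) = Gamma(54, 18).
Posterior mean = 54/18 = 3; prior mean = 23/14 = 23/14. Difference = 3 − 23/14 = 19/14.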